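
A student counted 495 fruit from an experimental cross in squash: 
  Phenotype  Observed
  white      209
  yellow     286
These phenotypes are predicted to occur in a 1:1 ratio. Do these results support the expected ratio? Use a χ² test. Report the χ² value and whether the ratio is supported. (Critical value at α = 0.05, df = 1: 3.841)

Under the 1:1 hypothesis (Σ ratio = 2, N = 495):
  white: 495 × 1/2 = 247.5
  yellow: 495 × 1/2 = 247.5
χ² = Σ (O − E)² / E
  white: (209 − 247.5)² / 247.5 = 5.9889
  yellow: (286 − 247.5)² / 247.5 = 5.9889
χ² = 5.9889 + 5.9889 = 11.9778 ≈ 11.978
Degrees of freedom = 2 − 1 = 1; critical value at α = 0.05 is 3.841.
Since 11.978 > 3.841, we reject the null hypothesis — the data do not fit the 1:1 ratio.

11.978; not consistent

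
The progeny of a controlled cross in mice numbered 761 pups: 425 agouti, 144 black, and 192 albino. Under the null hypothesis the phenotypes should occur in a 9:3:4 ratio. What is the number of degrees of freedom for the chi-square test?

2

A goodness-of-fit test with 3 phenotype classes has df = 3 − 1 = 2.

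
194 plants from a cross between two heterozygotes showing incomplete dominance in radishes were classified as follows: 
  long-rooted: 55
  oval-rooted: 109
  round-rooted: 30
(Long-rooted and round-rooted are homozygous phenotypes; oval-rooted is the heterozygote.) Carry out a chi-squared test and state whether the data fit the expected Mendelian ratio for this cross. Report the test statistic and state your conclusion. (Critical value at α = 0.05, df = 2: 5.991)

With incomplete dominance, a heterozygote × heterozygote cross gives a 1:2:1 phenotypic ratio.
Total ratio parts = 4. Expected numbers out of 194:
  long-rooted: 194 × 1/4 = 48.5
  oval-rooted: 194 × 2/4 = 97
  round-rooted: 194 × 1/4 = 48.5
χ² = Σ (O − E)² / E
  long-rooted: (55 − 48.5)² / 48.5 = 0.8711
  oval-rooted: (109 − 97)² / 97 = 1.4845
  round-rooted: (30 − 48.5)² / 48.5 = 7.0567
χ² = 0.8711 + 1.4845 + 7.0567 = 9.4123 ≈ 9.412
Degrees of freedom = 3 − 1 = 2; critical value at α = 0.05 is 5.991.
Since 9.412 > 5.991, we reject the null hypothesis — the data do not fit the 1:2:1 ratio.

9.412; not consistent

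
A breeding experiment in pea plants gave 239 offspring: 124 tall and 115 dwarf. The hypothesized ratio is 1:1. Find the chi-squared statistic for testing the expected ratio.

0.339

Expected counts for N = 239 under a 1:1 ratio (total parts = 2):
  tall: 239 × 1/2 = 119.5
  dwarf: 239 × 1/2 = 119.5
χ² = Σ (O − E)² / E
  tall: (124 − 119.5)² / 119.5 = 0.1695
  dwarf: (115 − 119.5)² / 119.5 = 0.1695
χ² = 0.1695 + 0.1695 = 0.339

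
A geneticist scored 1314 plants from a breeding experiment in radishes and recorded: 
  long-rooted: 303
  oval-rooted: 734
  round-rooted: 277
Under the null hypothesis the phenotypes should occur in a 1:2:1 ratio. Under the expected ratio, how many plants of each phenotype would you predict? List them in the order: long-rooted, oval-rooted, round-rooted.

Total ratio parts = 4. Expected numbers out of 1314:
  long-rooted: 1314 × 1/4 = 328.5
  oval-rooted: 1314 × 2/4 = 657
  round-rooted: 1314 × 1/4 = 328.5

328.5, 657, 328.5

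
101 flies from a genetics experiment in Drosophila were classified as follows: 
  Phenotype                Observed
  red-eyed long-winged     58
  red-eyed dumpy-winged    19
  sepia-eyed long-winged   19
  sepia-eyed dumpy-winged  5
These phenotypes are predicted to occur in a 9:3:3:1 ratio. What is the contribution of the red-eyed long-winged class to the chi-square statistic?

The 9:3:3:1 ratio has 16 parts, so with N = 101 the expected counts are:
  red-eyed long-winged: 101 × 9/16 = 56.8125
  red-eyed dumpy-winged: 101 × 3/16 = 18.9375
  sepia-eyed long-winged: 101 × 3/16 = 18.9375
  sepia-eyed dumpy-winged: 101 × 1/16 = 6.3125
Contribution of red-eyed long-winged: (58 − 56.8125)² / 56.8125 = 0.0248

0.025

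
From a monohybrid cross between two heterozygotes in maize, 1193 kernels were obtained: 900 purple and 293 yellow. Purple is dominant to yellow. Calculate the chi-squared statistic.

0.123

For a monohybrid cross between heterozygotes with complete dominance, the expected phenotypic ratio is 3:1.
Total ratio parts = 4. Expected numbers out of 1193:
  purple: 1193 × 3/4 = 894.75
  yellow: 1193 × 1/4 = 298.25
χ² = Σ (O − E)² / E
  purple: (900 − 894.75)² / 894.75 = 0.0308
  yellow: (293 − 298.25)² / 298.25 = 0.0924
χ² = 0.0308 + 0.0924 = 0.1232 ≈ 0.123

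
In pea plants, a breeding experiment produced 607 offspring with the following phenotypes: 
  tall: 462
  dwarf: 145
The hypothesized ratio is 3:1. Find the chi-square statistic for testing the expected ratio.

0.400

The 3:1 ratio has 4 parts, so with N = 607 the expected counts are:
  tall: 607 × 3/4 = 455.25
  dwarf: 607 × 1/4 = 151.75
χ² = Σ (O − E)² / E
  tall: (462 − 455.25)² / 455.25 = 0.1001
  dwarf: (145 − 151.75)² / 151.75 = 0.3002
χ² = 0.1001 + 0.3002 = 0.4003 ≈ 0.400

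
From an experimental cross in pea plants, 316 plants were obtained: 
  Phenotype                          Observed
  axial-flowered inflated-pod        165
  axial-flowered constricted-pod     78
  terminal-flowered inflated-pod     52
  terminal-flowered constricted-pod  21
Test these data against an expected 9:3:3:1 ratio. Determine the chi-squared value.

The 9:3:3:1 ratio has 16 parts, so with N = 316 the expected counts are:
  axial-flowered inflated-pod: 316 × 9/16 = 177.75
  axial-flowered constricted-pod: 316 × 3/16 = 59.25
  terminal-flowered inflated-pod: 316 × 3/16 = 59.25
  terminal-flowered constricted-pod: 316 × 1/16 = 19.75
χ² = Σ (O − E)² / E
  axial-flowered inflated-pod: (165 − 177.75)² / 177.75 = 0.9146
  axial-flowered constricted-pod: (78 − 59.25)² / 59.25 = 5.9335
  terminal-flowered inflated-pod: (52 − 59.25)² / 59.25 = 0.8871
  terminal-flowered constricted-pod: (21 − 19.75)² / 19.75 = 0.0791
χ² = 0.9146 + 5.9335 + 0.8871 + 0.0791 = 7.8143 ≈ 7.814

7.814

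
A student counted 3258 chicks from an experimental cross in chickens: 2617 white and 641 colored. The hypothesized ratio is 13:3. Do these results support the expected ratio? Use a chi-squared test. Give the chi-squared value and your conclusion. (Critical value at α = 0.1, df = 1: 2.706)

1.828; consistent

Under the 13:3 hypothesis (Σ ratio = 16, N = 3258):
  white: 3258 × 13/16 = 2647.125
  colored: 3258 × 3/16 = 610.875
χ² = Σ (O − E)² / E
  white: (2617 − 2647.125)² / 2647.125 = 0.3428
  colored: (641 − 610.875)² / 610.875 = 1.4856
χ² = 0.3428 + 1.4856 = 1.8284 ≈ 1.828
Degrees of freedom = 2 − 1 = 1; critical value at α = 0.1 is 2.706.
Since 1.828 < 2.706, we fail to reject the null hypothesis — the data are consistent with the 13:3 ratio.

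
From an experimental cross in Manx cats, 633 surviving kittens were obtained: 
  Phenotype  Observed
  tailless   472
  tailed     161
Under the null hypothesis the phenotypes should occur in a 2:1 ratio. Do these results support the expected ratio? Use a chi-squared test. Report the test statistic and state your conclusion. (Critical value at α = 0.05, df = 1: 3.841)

The 2:1 ratio has 3 parts, so with N = 633 the expected counts are:
  tailless: 633 × 2/3 = 422
  tailed: 633 × 1/3 = 211
χ² = Σ (O − E)² / E
  tailless: (472 − 422)² / 422 = 5.9242
  tailed: (161 − 211)² / 211 = 11.8483
χ² = 5.9242 + 11.8483 = 17.7725 ≈ 17.773
Degrees of freedom = 2 − 1 = 1; critical value at α = 0.05 is 3.841.
Since 17.773 > 3.841, we reject the null hypothesis — the data do not fit the 2:1 ratio.

17.773; not consistent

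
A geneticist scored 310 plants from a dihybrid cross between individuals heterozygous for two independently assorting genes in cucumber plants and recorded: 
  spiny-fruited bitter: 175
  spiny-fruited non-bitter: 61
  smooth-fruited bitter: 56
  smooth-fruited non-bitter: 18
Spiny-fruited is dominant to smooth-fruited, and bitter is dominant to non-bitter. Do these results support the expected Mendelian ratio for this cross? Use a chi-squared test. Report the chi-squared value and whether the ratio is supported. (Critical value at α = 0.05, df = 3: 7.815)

A dihybrid F₂ with independent assortment and complete dominance at both loci gives a 9:3:3:1 phenotypic ratio.
Under the 9:3:3:1 hypothesis (Σ ratio = 16, N = 310):
  spiny-fruited bitter: 310 × 9/16 = 174.375
  spiny-fruited non-bitter: 310 × 3/16 = 58.125
  smooth-fruited bitter: 310 × 3/16 = 58.125
  smooth-fruited non-bitter: 310 × 1/16 = 19.375
χ² = Σ (O − E)² / E
  spiny-fruited bitter: (175 − 174.375)² / 174.375 = 0.0022
  spiny-fruited non-bitter: (61 − 58.125)² / 58.125 = 0.1422
  smooth-fruited bitter: (56 − 58.125)² / 58.125 = 0.0777
  smooth-fruited non-bitter: (18 − 19.375)² / 19.375 = 0.0976
χ² = 0.0022 + 0.1422 + 0.0777 + 0.0976 = 0.3197 ≈ 0.320
Degrees of freedom = 4 − 1 = 3; critical value at α = 0.05 is 7.815.
Since 0.320 < 7.815, we fail to reject the null hypothesis — the data are consistent with the 9:3:3:1 ratio.

0.320; consistent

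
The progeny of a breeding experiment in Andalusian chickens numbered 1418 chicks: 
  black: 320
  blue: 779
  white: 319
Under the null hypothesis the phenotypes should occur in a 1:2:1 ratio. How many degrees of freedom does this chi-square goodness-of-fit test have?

A goodness-of-fit test with 3 phenotype classes has df = 3 − 1 = 2.

2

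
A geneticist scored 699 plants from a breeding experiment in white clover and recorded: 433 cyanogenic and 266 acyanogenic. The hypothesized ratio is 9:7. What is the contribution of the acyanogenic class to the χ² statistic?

The 9:7 ratio has 16 parts, so with N = 699 the expected counts are:
  cyanogenic: 699 × 9/16 = 393.1875
  acyanogenic: 699 × 7/16 = 305.8125
Contribution of acyanogenic: (266 − 305.8125)² / 305.8125 = 5.1830

5.183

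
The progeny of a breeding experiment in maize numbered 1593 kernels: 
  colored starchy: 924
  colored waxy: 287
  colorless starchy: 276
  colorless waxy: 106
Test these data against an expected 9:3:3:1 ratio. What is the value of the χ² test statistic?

Total ratio parts = 16. Expected numbers out of 1593:
  colored starchy: 1593 × 9/16 = 896.0625
  colored waxy: 1593 × 3/16 = 298.6875
  colorless starchy: 1593 × 3/16 = 298.6875
  colorless waxy: 1593 × 1/16 = 99.5625
χ² = Σ (O − E)² / E
  colored starchy: (924 − 896.0625)² / 896.0625 = 0.8710
  colored waxy: (287 − 298.6875)² / 298.6875 = 0.4573
  colorless starchy: (276 − 298.6875)² / 298.6875 = 1.7233
  colorless waxy: (106 − 99.5625)² / 99.5625 = 0.4162
χ² = 0.8710 + 0.4573 + 1.7233 + 0.4162 = 3.4678 ≈ 3.468

3.468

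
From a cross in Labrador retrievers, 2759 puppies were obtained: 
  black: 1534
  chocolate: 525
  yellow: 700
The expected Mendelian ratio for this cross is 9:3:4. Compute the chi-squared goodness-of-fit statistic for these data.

0.474

The 9:3:4 ratio has 16 parts, so with N = 2759 the expected counts are:
  black: 2759 × 9/16 = 1551.9375
  chocolate: 2759 × 3/16 = 517.3125
  yellow: 2759 × 4/16 = 689.75
χ² = Σ (O − E)² / E
  black: (1534 − 1551.9375)² / 1551.9375 = 0.2073
  chocolate: (525 − 517.3125)² / 517.3125 = 0.1142
  yellow: (700 − 689.75)² / 689.75 = 0.1523
χ² = 0.2073 + 0.1142 + 0.1523 = 0.4738 ≈ 0.474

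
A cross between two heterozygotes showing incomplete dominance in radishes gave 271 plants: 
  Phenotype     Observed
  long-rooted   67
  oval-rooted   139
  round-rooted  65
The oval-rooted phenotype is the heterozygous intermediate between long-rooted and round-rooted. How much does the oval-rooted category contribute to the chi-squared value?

With incomplete dominance, a heterozygote × heterozygote cross gives a 1:2:1 phenotypic ratio.
Under the 1:2:1 hypothesis (Σ ratio = 4, N = 271):
  long-rooted: 271 × 1/4 = 67.75
  oval-rooted: 271 × 2/4 = 135.5
  round-rooted: 271 × 1/4 = 67.75
Contribution of oval-rooted: (139 − 135.5)² / 135.5 = 0.0904

0.090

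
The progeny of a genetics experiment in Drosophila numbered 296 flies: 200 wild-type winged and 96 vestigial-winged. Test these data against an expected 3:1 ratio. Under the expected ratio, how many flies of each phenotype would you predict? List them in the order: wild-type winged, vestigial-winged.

222, 74

Total ratio parts = 4. Expected numbers out of 296:
  wild-type winged: 296 × 3/4 = 222
  vestigial-winged: 296 × 1/4 = 74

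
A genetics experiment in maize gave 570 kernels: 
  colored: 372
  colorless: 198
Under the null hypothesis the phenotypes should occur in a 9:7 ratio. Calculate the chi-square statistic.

18.816

Under the 9:7 hypothesis (Σ ratio = 16, N = 570):
  colored: 570 × 9/16 = 320.625
  colorless: 570 × 7/16 = 249.375
χ² = Σ (O − E)² / E
  colored: (372 − 320.625)² / 320.625 = 8.2320
  colorless: (198 − 249.375)² / 249.375 = 10.5840
χ² = 8.2320 + 10.5840 = 18.816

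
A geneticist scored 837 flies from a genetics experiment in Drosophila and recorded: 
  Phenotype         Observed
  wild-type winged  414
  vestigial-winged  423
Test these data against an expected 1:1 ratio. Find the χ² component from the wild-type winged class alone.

0.048

Total ratio parts = 2. Expected numbers out of 837:
  wild-type winged: 837 × 1/2 = 418.5
  vestigial-winged: 837 × 1/2 = 418.5
Contribution of wild-type winged: (414 − 418.5)² / 418.5 = 0.0484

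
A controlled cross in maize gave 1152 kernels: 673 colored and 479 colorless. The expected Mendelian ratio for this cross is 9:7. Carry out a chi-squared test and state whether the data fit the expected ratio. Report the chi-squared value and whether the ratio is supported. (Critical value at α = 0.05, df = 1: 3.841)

The 9:7 ratio has 16 parts, so with N = 1152 the expected counts are:
  colored: 1152 × 9/16 = 648
  colorless: 1152 × 7/16 = 504
χ² = Σ (O − E)² / E
  colored: (673 − 648)² / 648 = 0.9645
  colorless: (479 − 504)² / 504 = 1.2401
χ² = 0.9645 + 1.2401 = 2.2046 ≈ 2.205
Degrees of freedom = 2 − 1 = 1; critical value at α = 0.05 is 3.841.
Since 2.205 < 3.841, we fail to reject the null hypothesis — the data are consistent with the 9:7 ratio.

2.205; consistent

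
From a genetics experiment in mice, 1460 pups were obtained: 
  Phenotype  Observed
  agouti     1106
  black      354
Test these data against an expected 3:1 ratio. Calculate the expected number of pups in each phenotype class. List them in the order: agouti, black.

Expected counts for N = 1460 under a 3:1 ratio (total parts = 4):
  agouti: 1460 × 3/4 = 1095
  black: 1460 × 1/4 = 365

1095, 365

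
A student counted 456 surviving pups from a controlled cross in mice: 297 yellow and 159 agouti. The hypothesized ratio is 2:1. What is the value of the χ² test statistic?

Under the 2:1 hypothesis (Σ ratio = 3, N = 456):
  yellow: 456 × 2/3 = 304
  agouti: 456 × 1/3 = 152
χ² = Σ (O − E)² / E
  yellow: (297 − 304)² / 304 = 0.1612
  agouti: (159 − 152)² / 152 = 0.3224
χ² = 0.1612 + 0.3224 = 0.4836 ≈ 0.484

0.484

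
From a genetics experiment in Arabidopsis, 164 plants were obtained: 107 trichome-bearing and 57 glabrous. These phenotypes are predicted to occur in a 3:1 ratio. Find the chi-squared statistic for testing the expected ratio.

8.325

Expected counts for N = 164 under a 3:1 ratio (total parts = 4):
  trichome-bearing: 164 × 3/4 = 123
  glabrous: 164 × 1/4 = 41
χ² = Σ (O − E)² / E
  trichome-bearing: (107 − 123)² / 123 = 2.0813
  glabrous: (57 − 41)² / 41 = 6.2439
χ² = 2.0813 + 6.2439 = 8.3252 ≈ 8.325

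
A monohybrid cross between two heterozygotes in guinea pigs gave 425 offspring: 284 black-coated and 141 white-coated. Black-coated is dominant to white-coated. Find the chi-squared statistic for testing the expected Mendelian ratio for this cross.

15.154

For a monohybrid cross between heterozygotes with complete dominance, the expected phenotypic ratio is 3:1.
Under the 3:1 hypothesis (Σ ratio = 4, N = 425):
  black-coated: 425 × 3/4 = 318.75
  white-coated: 425 × 1/4 = 106.25
χ² = Σ (O − E)² / E
  black-coated: (284 − 318.75)² / 318.75 = 3.7884
  white-coated: (141 − 106.25)² / 106.25 = 11.3653
χ² = 3.7884 + 11.3653 = 15.1537 ≈ 15.154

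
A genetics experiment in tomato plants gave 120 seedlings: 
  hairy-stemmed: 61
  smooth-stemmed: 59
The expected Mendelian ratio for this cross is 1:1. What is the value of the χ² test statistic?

0.033

Expected counts for N = 120 under a 1:1 ratio (total parts = 2):
  hairy-stemmed: 120 × 1/2 = 60
  smooth-stemmed: 120 × 1/2 = 60
χ² = Σ (O − E)² / E
  hairy-stemmed: (61 − 60)² / 60 = 0.0167
  smooth-stemmed: (59 − 60)² / 60 = 0.0167
χ² = 0.0167 + 0.0167 = 0.0334 ≈ 0.033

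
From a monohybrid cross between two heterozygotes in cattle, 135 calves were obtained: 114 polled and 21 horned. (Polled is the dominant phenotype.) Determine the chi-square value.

For a monohybrid cross between heterozygotes with complete dominance, the expected phenotypic ratio is 3:1.
Under the 3:1 hypothesis (Σ ratio = 4, N = 135):
  polled: 135 × 3/4 = 101.25
  horned: 135 × 1/4 = 33.75
χ² = Σ (O − E)² / E
  polled: (114 − 101.25)² / 101.25 = 1.6056
  horned: (21 − 33.75)² / 33.75 = 4.8167
χ² = 1.6056 + 4.8167 = 6.4223 ≈ 6.422

6.422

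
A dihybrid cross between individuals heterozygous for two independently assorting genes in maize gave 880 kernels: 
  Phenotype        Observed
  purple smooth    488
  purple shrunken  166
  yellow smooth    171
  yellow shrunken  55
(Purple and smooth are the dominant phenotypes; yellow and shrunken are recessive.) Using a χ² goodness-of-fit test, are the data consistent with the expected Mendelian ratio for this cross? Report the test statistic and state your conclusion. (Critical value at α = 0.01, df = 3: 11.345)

0.323; consistent

A dihybrid F₂ with independent assortment and complete dominance at both loci gives a 9:3:3:1 phenotypic ratio.
The 9:3:3:1 ratio has 16 parts, so with N = 880 the expected counts are:
  purple smooth: 880 × 9/16 = 495
  purple shrunken: 880 × 3/16 = 165
  yellow smooth: 880 × 3/16 = 165
  yellow shrunken: 880 × 1/16 = 55
χ² = Σ (O − E)² / E
  purple smooth: (488 − 495)² / 495 = 0.0990
  purple shrunken: (166 − 165)² / 165 = 0.0061
  yellow smooth: (171 − 165)² / 165 = 0.2182
  yellow shrunken: (55 − 55)² / 55 = 0.0000
χ² = 0.0990 + 0.0061 + 0.2182 + 0.0000 = 0.3233 ≈ 0.323
Degrees of freedom = 4 − 1 = 3; critical value at α = 0.01 is 11.345.
Since 0.323 < 11.345, we fail to reject the null hypothesis — the data are consistent with the 9:3:3:1 ratio.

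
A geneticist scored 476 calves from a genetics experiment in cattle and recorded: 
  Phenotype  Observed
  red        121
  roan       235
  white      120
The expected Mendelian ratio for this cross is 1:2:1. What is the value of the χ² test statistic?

0.080

Under the 1:2:1 hypothesis (Σ ratio = 4, N = 476):
  red: 476 × 1/4 = 119
  roan: 476 × 2/4 = 238
  white: 476 × 1/4 = 119
χ² = Σ (O − E)² / E
  red: (121 − 119)² / 119 = 0.0336
  roan: (235 − 238)² / 238 = 0.0378
  white: (120 − 119)² / 119 = 0.0084
χ² = 0.0336 + 0.0378 + 0.0084 = 0.0798 ≈ 0.080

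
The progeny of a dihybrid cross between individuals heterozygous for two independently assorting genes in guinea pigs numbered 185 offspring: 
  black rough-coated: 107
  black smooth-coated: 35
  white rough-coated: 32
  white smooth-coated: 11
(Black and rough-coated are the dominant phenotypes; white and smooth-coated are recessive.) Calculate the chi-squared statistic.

0.321

A dihybrid F₂ with independent assortment and complete dominance at both loci gives a 9:3:3:1 phenotypic ratio.
Expected counts for N = 185 under a 9:3:3:1 ratio (total parts = 16):
  black rough-coated: 185 × 9/16 = 104.0625
  black smooth-coated: 185 × 3/16 = 34.6875
  white rough-coated: 185 × 3/16 = 34.6875
  white smooth-coated: 185 × 1/16 = 11.5625
χ² = Σ (O − E)² / E
  black rough-coated: (107 − 104.0625)² / 104.0625 = 0.0829
  black smooth-coated: (35 − 34.6875)² / 34.6875 = 0.0028
  white rough-coated: (32 − 34.6875)² / 34.6875 = 0.2082
  white smooth-coated: (11 − 11.5625)² / 11.5625 = 0.0274
χ² = 0.0829 + 0.0028 + 0.2082 + 0.0274 = 0.3213 ≈ 0.321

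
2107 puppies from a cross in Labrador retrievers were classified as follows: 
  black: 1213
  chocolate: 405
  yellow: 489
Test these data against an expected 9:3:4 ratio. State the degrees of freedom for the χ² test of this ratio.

A goodness-of-fit test with 3 phenotype classes has df = 3 − 1 = 2.

2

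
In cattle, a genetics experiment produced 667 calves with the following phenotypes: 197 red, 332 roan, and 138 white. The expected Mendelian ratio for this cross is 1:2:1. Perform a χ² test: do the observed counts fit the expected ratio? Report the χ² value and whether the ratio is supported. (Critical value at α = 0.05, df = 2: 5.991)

10.451; not consistent

Expected counts for N = 667 under a 1:2:1 ratio (total parts = 4):
  red: 667 × 1/4 = 166.75
  roan: 667 × 2/4 = 333.5
  white: 667 × 1/4 = 166.75
χ² = Σ (O − E)² / E
  red: (197 − 166.75)² / 166.75 = 5.4876
  roan: (332 − 333.5)² / 333.5 = 0.0067
  white: (138 − 166.75)² / 166.75 = 4.9569
χ² = 5.4876 + 0.0067 + 4.9569 = 10.4512 ≈ 10.451
Degrees of freedom = 3 − 1 = 2; critical value at α = 0.05 is 5.991.
Since 10.451 > 5.991, we reject the null hypothesis — the data do not fit the 1:2:1 ratio.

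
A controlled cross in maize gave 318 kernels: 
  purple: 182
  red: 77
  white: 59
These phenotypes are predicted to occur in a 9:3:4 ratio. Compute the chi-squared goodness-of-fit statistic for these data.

Total ratio parts = 16. Expected numbers out of 318:
  purple: 318 × 9/16 = 178.875
  red: 318 × 3/16 = 59.625
  white: 318 × 4/16 = 79.5
χ² = Σ (O − E)² / E
  purple: (182 − 178.875)² / 178.875 = 0.0546
  red: (77 − 59.625)² / 59.625 = 5.0632
  white: (59 − 79.5)² / 79.5 = 5.2862
χ² = 0.0546 + 5.0632 + 5.2862 = 10.404

10.404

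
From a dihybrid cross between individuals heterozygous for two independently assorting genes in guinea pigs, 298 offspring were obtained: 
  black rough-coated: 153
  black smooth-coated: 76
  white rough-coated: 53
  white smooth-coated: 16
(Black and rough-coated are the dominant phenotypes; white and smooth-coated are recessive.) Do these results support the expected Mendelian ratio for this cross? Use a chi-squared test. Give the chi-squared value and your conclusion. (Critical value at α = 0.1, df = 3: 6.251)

9.043; not consistent

A dihybrid F₂ with independent assortment and complete dominance at both loci gives a 9:3:3:1 phenotypic ratio.
Total ratio parts = 16. Expected numbers out of 298:
  black rough-coated: 298 × 9/16 = 167.625
  black smooth-coated: 298 × 3/16 = 55.875
  white rough-coated: 298 × 3/16 = 55.875
  white smooth-coated: 298 × 1/16 = 18.625
χ² = Σ (O − E)² / E
  black rough-coated: (153 − 167.625)² / 167.625 = 1.2760
  black smooth-coated: (76 − 55.875)² / 55.875 = 7.2486
  white rough-coated: (53 − 55.875)² / 55.875 = 0.1479
  white smooth-coated: (16 − 18.625)² / 18.625 = 0.3700
χ² = 1.2760 + 7.2486 + 0.1479 + 0.3700 = 9.0425 ≈ 9.043
Degrees of freedom = 4 − 1 = 3; critical value at α = 0.1 is 6.251.
Since 9.043 > 6.251, we reject the null hypothesis — the data do not fit the 9:3:3:1 ratio.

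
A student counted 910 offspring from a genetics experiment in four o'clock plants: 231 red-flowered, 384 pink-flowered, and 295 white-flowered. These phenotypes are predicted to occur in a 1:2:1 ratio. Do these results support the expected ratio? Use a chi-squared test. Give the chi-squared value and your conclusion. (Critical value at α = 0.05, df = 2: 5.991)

31.160; not consistent

Expected counts for N = 910 under a 1:2:1 ratio (total parts = 4):
  red-flowered: 910 × 1/4 = 227.5
  pink-flowered: 910 × 2/4 = 455
  white-flowered: 910 × 1/4 = 227.5
χ² = Σ (O − E)² / E
  red-flowered: (231 − 227.5)² / 227.5 = 0.0538
  pink-flowered: (384 − 455)² / 455 = 11.0791
  white-flowered: (295 − 227.5)² / 227.5 = 20.0275
χ² = 0.0538 + 11.0791 + 20.0275 = 31.1604 ≈ 31.160
Degrees of freedom = 3 − 1 = 2; critical value at α = 0.05 is 5.991.
Since 31.160 > 5.991, we reject the null hypothesis — the data do not fit the 1:2:1 ratio.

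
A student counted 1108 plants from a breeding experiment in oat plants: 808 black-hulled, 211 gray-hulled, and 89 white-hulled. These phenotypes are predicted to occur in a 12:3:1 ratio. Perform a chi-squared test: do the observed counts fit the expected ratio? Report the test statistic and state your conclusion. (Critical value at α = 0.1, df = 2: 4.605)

Expected counts for N = 1108 under a 12:3:1 ratio (total parts = 16):
  black-hulled: 1108 × 12/16 = 831
  gray-hulled: 1108 × 3/16 = 207.75
  white-hulled: 1108 × 1/16 = 69.25
χ² = Σ (O − E)² / E
  black-hulled: (808 − 831)² / 831 = 0.6366
  gray-hulled: (211 − 207.75)² / 207.75 = 0.0508
  white-hulled: (89 − 69.25)² / 69.25 = 5.6327
χ² = 0.6366 + 0.0508 + 5.6327 = 6.3201 ≈ 6.320
Degrees of freedom = 3 − 1 = 2; critical value at α = 0.1 is 4.605.
Since 6.320 > 4.605, we reject the null hypothesis — the data do not fit the 12:3:1 ratio.

6.320; not consistent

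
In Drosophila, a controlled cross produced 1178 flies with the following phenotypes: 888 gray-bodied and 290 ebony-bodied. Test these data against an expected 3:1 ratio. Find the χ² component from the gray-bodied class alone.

0.023

Expected counts for N = 1178 under a 3:1 ratio (total parts = 4):
  gray-bodied: 1178 × 3/4 = 883.5
  ebony-bodied: 1178 × 1/4 = 294.5
Contribution of gray-bodied: (888 − 883.5)² / 883.5 = 0.0229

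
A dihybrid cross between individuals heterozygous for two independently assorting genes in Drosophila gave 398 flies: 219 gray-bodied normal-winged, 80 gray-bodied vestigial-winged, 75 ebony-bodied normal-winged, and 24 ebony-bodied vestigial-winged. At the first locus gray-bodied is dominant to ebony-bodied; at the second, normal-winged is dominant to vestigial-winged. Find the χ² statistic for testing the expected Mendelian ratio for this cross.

A dihybrid F₂ with independent assortment and complete dominance at both loci gives a 9:3:3:1 phenotypic ratio.
Expected counts for N = 398 under a 9:3:3:1 ratio (total parts = 16):
  gray-bodied normal-winged: 398 × 9/16 = 223.875
  gray-bodied vestigial-winged: 398 × 3/16 = 74.625
  ebony-bodied normal-winged: 398 × 3/16 = 74.625
  ebony-bodied vestigial-winged: 398 × 1/16 = 24.875
χ² = Σ (O − E)² / E
  gray-bodied normal-winged: (219 − 223.875)² / 223.875 = 0.1062
  gray-bodied vestigial-winged: (80 − 74.625)² / 74.625 = 0.3871
  ebony-bodied normal-winged: (75 − 74.625)² / 74.625 = 0.0019
  ebony-bodied vestigial-winged: (24 − 24.875)² / 24.875 = 0.0308
χ² = 0.1062 + 0.3871 + 0.0019 + 0.0308 = 0.526

0.526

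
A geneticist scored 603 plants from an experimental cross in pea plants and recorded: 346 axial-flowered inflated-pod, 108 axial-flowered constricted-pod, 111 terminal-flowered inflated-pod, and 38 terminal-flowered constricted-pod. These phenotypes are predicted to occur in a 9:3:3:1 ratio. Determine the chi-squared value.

0.404

Expected counts for N = 603 under a 9:3:3:1 ratio (total parts = 16):
  axial-flowered inflated-pod: 603 × 9/16 = 339.1875
  axial-flowered constricted-pod: 603 × 3/16 = 113.0625
  terminal-flowered inflated-pod: 603 × 3/16 = 113.0625
  terminal-flowered constricted-pod: 603 × 1/16 = 37.6875
χ² = Σ (O − E)² / E
  axial-flowered inflated-pod: (346 − 339.1875)² / 339.1875 = 0.1368
  axial-flowered constricted-pod: (108 − 113.0625)² / 113.0625 = 0.2267
  terminal-flowered inflated-pod: (111 − 113.0625)² / 113.0625 = 0.0376
  terminal-flowered constricted-pod: (38 − 37.6875)² / 37.6875 = 0.0026
χ² = 0.1368 + 0.2267 + 0.0376 + 0.0026 = 0.4037 ≈ 0.404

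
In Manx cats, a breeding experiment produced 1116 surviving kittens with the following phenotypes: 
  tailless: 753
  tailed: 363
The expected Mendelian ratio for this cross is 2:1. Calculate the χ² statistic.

0.327

Total ratio parts = 3. Expected numbers out of 1116:
  tailless: 1116 × 2/3 = 744
  tailed: 1116 × 1/3 = 372
χ² = Σ (O − E)² / E
  tailless: (753 − 744)² / 744 = 0.1089
  tailed: (363 − 372)² / 372 = 0.2177
χ² = 0.1089 + 0.2177 = 0.3266 ≈ 0.327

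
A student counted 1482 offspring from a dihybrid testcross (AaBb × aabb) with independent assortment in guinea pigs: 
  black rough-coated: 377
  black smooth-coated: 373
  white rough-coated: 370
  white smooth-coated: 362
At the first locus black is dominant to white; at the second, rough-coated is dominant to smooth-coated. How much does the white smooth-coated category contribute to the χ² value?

A dihybrid testcross with independent assortment gives a 1:1:1:1 ratio.
Expected counts for N = 1482 under a 1:1:1:1 ratio (total parts = 4):
  black rough-coated: 1482 × 1/4 = 370.5
  black smooth-coated: 1482 × 1/4 = 370.5
  white rough-coated: 1482 × 1/4 = 370.5
  white smooth-coated: 1482 × 1/4 = 370.5
Contribution of white smooth-coated: (362 − 370.5)² / 370.5 = 0.1950

0.195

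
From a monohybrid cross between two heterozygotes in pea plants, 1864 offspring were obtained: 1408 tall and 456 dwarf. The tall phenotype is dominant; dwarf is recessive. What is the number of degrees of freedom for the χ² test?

For a monohybrid cross between heterozygotes with complete dominance, the expected phenotypic ratio is 3:1.
A goodness-of-fit test with 2 phenotype classes has df = 2 − 1 = 1.

1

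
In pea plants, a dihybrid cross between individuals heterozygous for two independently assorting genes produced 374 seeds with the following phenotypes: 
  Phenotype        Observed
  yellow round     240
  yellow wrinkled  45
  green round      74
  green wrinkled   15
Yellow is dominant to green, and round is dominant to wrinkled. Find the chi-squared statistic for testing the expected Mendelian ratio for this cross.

16.389

A dihybrid F₂ with independent assortment and complete dominance at both loci gives a 9:3:3:1 phenotypic ratio.
Expected counts for N = 374 under a 9:3:3:1 ratio (total parts = 16):
  yellow round: 374 × 9/16 = 210.375
  yellow wrinkled: 374 × 3/16 = 70.125
  green round: 374 × 3/16 = 70.125
  green wrinkled: 374 × 1/16 = 23.375
χ² = Σ (O − E)² / E
  yellow round: (240 − 210.375)² / 210.375 = 4.1718
  yellow wrinkled: (45 − 70.125)² / 70.125 = 9.0020
  green round: (74 − 70.125)² / 70.125 = 0.2141
  green wrinkled: (15 − 23.375)² / 23.375 = 3.0007
χ² = 4.1718 + 9.0020 + 0.2141 + 3.0007 = 16.3886 ≈ 16.389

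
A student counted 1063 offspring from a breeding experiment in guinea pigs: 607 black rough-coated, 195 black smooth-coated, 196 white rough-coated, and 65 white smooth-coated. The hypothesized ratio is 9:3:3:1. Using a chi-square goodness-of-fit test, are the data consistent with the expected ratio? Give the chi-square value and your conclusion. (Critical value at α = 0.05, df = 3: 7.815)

0.317; consistent

Total ratio parts = 16. Expected numbers out of 1063:
  black rough-coated: 1063 × 9/16 = 597.9375
  black smooth-coated: 1063 × 3/16 = 199.3125
  white rough-coated: 1063 × 3/16 = 199.3125
  white smooth-coated: 1063 × 1/16 = 66.4375
χ² = Σ (O − E)² / E
  black rough-coated: (607 − 597.9375)² / 597.9375 = 0.1374
  black smooth-coated: (195 − 199.3125)² / 199.3125 = 0.0933
  white rough-coated: (196 − 199.3125)² / 199.3125 = 0.0551
  white smooth-coated: (65 − 66.4375)² / 66.4375 = 0.0311
χ² = 0.1374 + 0.0933 + 0.0551 + 0.0311 = 0.3169 ≈ 0.317
Degrees of freedom = 4 − 1 = 3; critical value at α = 0.05 is 7.815.
Since 0.317 < 7.815, we fail to reject the null hypothesis — the data are consistent with the 9:3:3:1 ratio.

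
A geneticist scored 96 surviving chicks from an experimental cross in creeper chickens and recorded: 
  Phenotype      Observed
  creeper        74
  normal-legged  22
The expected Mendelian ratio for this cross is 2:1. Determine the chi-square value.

The 2:1 ratio has 3 parts, so with N = 96 the expected counts are:
  creeper: 96 × 2/3 = 64
  normal-legged: 96 × 1/3 = 32
χ² = Σ (O − E)² / E
  creeper: (74 − 64)² / 64 = 1.5625
  normal-legged: (22 − 32)² / 32 = 3.1250
χ² = 1.5625 + 3.1250 = 4.6875 ≈ 4.688

4.688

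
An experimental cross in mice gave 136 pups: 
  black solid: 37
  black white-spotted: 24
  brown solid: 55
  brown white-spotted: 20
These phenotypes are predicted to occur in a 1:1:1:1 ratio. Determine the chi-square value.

21.941

The 1:1:1:1 ratio has 4 parts, so with N = 136 the expected counts are:
  black solid: 136 × 1/4 = 34
  black white-spotted: 136 × 1/4 = 34
  brown solid: 136 × 1/4 = 34
  brown white-spotted: 136 × 1/4 = 34
χ² = Σ (O − E)² / E
  black solid: (37 − 34)² / 34 = 0.2647
  black white-spotted: (24 − 34)² / 34 = 2.9412
  brown solid: (55 − 34)² / 34 = 12.9706
  brown white-spotted: (20 − 34)² / 34 = 5.7647
χ² = 0.2647 + 2.9412 + 12.9706 + 5.7647 = 21.9412 ≈ 21.941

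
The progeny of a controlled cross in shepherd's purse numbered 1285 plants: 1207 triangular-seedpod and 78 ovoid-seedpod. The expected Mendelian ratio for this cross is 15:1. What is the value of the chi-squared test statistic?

Total ratio parts = 16. Expected numbers out of 1285:
  triangular-seedpod: 1285 × 15/16 = 1204.6875
  ovoid-seedpod: 1285 × 1/16 = 80.3125
χ² = Σ (O − E)² / E
  triangular-seedpod: (1207 − 1204.6875)² / 1204.6875 = 0.0044
  ovoid-seedpod: (78 − 80.3125)² / 80.3125 = 0.0666
χ² = 0.0044 + 0.0666 = 0.071

0.071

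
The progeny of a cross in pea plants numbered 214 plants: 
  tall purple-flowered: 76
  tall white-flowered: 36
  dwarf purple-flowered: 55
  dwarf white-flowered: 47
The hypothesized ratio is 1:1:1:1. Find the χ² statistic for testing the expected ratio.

16.019

Under the 1:1:1:1 hypothesis (Σ ratio = 4, N = 214):
  tall purple-flowered: 214 × 1/4 = 53.5
  tall white-flowered: 214 × 1/4 = 53.5
  dwarf purple-flowered: 214 × 1/4 = 53.5
  dwarf white-flowered: 214 × 1/4 = 53.5
χ² = Σ (O − E)² / E
  tall purple-flowered: (76 − 53.5)² / 53.5 = 9.4626
  tall white-flowered: (36 − 53.5)² / 53.5 = 5.7243
  dwarf purple-flowered: (55 − 53.5)² / 53.5 = 0.0421
  dwarf white-flowered: (47 − 53.5)² / 53.5 = 0.7897
χ² = 9.4626 + 5.7243 + 0.0421 + 0.7897 = 16.0187 ≈ 16.019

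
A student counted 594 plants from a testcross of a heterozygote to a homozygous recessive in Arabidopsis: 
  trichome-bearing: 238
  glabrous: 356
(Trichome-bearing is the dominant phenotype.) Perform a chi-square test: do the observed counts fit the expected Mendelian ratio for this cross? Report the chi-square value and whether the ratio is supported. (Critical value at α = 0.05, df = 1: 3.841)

A testcross of a heterozygote (Aa × aa) gives a 1:1 phenotypic ratio.
The 1:1 ratio has 2 parts, so with N = 594 the expected counts are:
  trichome-bearing: 594 × 1/2 = 297
  glabrous: 594 × 1/2 = 297
χ² = Σ (O − E)² / E
  trichome-bearing: (238 − 297)² / 297 = 11.7205
  glabrous: (356 − 297)² / 297 = 11.7205
χ² = 11.7205 + 11.7205 = 23.441
Degrees of freedom = 2 − 1 = 1; critical value at α = 0.05 is 3.841.
Since 23.441 > 3.841, we reject the null hypothesis — the data do not fit the 1:1 ratio.

23.441; not consistent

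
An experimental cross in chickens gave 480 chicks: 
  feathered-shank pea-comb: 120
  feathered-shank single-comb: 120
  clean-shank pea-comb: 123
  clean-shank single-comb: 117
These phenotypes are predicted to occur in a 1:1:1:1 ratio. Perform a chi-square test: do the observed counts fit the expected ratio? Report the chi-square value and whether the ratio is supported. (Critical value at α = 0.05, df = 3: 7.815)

0.150; consistent

Total ratio parts = 4. Expected numbers out of 480:
  feathered-shank pea-comb: 480 × 1/4 = 120
  feathered-shank single-comb: 480 × 1/4 = 120
  clean-shank pea-comb: 480 × 1/4 = 120
  clean-shank single-comb: 480 × 1/4 = 120
χ² = Σ (O − E)² / E
  feathered-shank pea-comb: (120 − 120)² / 120 = 0.0000
  feathered-shank single-comb: (120 − 120)² / 120 = 0.0000
  clean-shank pea-comb: (123 − 120)² / 120 = 0.0750
  clean-shank single-comb: (117 − 120)² / 120 = 0.0750
χ² = 0.0000 + 0.0000 + 0.0750 + 0.0750 = 0.150
Degrees of freedom = 4 − 1 = 3; critical value at α = 0.05 is 7.815.
Since 0.150 < 7.815, we fail to reject the null hypothesis — the data are consistent with the 1:1:1:1 ratio.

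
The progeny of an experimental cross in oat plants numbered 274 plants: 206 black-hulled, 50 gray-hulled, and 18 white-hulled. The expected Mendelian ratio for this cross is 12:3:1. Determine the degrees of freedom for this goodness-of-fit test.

2

A goodness-of-fit test with 3 phenotype classes has df = 3 − 1 = 2.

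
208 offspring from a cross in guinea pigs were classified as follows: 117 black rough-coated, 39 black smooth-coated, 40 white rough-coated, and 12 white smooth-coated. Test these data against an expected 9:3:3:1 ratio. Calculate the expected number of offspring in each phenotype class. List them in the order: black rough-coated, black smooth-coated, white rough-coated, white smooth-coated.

Total ratio parts = 16. Expected numbers out of 208:
  black rough-coated: 208 × 9/16 = 117
  black smooth-coated: 208 × 3/16 = 39
  white rough-coated: 208 × 3/16 = 39
  white smooth-coated: 208 × 1/16 = 13

117, 39, 39, 13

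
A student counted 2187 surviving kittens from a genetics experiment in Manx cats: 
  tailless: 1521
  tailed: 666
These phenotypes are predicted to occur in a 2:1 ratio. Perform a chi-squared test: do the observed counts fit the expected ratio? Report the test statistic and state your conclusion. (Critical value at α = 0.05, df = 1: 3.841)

8.167; not consistent

Under the 2:1 hypothesis (Σ ratio = 3, N = 2187):
  tailless: 2187 × 2/3 = 1458
  tailed: 2187 × 1/3 = 729
χ² = Σ (O − E)² / E
  tailless: (1521 − 1458)² / 1458 = 2.7222
  tailed: (666 − 729)² / 729 = 5.4444
χ² = 2.7222 + 5.4444 = 8.1666 ≈ 8.167
Degrees of freedom = 2 − 1 = 1; critical value at α = 0.05 is 3.841.
Since 8.167 > 3.841, we reject the null hypothesis — the data do not fit the 2:1 ratio.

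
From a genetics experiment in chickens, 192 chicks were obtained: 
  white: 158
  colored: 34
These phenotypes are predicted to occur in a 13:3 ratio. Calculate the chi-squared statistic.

The 13:3 ratio has 16 parts, so with N = 192 the expected counts are:
  white: 192 × 13/16 = 156
  colored: 192 × 3/16 = 36
χ² = Σ (O − E)² / E
  white: (158 − 156)² / 156 = 0.0256
  colored: (34 − 36)² / 36 = 0.1111
χ² = 0.0256 + 0.1111 = 0.1367 ≈ 0.137

0.137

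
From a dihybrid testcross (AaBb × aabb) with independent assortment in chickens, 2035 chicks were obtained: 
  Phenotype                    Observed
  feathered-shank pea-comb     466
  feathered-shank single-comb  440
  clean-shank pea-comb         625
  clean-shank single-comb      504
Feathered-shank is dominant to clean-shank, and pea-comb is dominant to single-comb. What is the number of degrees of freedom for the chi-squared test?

3

A dihybrid testcross with independent assortment gives a 1:1:1:1 ratio.
A goodness-of-fit test with 4 phenotype classes has df = 4 − 1 = 3.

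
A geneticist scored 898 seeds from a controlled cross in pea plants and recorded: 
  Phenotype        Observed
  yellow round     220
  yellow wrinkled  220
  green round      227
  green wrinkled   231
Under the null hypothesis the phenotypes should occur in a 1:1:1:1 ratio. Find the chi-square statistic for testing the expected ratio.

The 1:1:1:1 ratio has 4 parts, so with N = 898 the expected counts are:
  yellow round: 898 × 1/4 = 224.5
  yellow wrinkled: 898 × 1/4 = 224.5
  green round: 898 × 1/4 = 224.5
  green wrinkled: 898 × 1/4 = 224.5
χ² = Σ (O − E)² / E
  yellow round: (220 − 224.5)² / 224.5 = 0.0902
  yellow wrinkled: (220 − 224.5)² / 224.5 = 0.0902
  green round: (227 − 224.5)² / 224.5 = 0.0278
  green wrinkled: (231 − 224.5)² / 224.5 = 0.1882
χ² = 0.0902 + 0.0902 + 0.0278 + 0.1882 = 0.3964 ≈ 0.396

0.396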